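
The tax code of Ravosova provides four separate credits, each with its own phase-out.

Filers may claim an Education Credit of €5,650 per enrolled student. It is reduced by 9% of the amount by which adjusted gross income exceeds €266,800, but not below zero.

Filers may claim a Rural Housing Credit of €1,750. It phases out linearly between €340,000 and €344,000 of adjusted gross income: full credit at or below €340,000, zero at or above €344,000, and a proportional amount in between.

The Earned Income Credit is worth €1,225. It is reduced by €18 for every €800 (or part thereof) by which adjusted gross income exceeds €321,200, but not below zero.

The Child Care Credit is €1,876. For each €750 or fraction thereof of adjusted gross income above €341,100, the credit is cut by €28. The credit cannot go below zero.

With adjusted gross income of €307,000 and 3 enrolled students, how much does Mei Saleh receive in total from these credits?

Education Credit: base = 3 × €5,650 = €16,950. 9% of the €40,200 excess over €266,800 is €3,618; credit = €16,950 − €3,618 = €13,332.
Rural Housing Credit: €307,000 is at or below the €340,000 threshold, so the full €1,750 applies.
Earned Income Credit: €307,000 is at or below the €321,200 threshold, so the full €1,225 applies.
Child Care Credit: €307,000 is at or below the €341,100 threshold, so the full €1,876 applies.
Total: €13,332 + €1,750 + €1,225 + €1,876 = €18,183.

€18,183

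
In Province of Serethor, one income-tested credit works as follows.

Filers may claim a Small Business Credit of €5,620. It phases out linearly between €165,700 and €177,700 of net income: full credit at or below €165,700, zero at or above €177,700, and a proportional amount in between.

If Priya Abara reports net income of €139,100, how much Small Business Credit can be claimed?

€5,620

Small Business Credit: €139,100 is at or below the €165,700 threshold, so the full €5,620 applies.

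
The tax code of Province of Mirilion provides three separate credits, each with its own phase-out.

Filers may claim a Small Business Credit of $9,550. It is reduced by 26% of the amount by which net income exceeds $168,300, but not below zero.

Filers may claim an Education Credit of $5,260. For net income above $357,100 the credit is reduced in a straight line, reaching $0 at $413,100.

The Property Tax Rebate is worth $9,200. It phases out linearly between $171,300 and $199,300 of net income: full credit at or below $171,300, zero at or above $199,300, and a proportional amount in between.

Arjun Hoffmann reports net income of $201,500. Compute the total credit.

Small Business Credit: 26% of the $33,200 excess over $168,300 is $8,632; credit = $9,550 − $8,632 = $918.
Education Credit: $201,500 is at or below the $357,100 threshold, so the full $5,260 applies.
Property Tax Rebate: $201,500 is at or above $199,300, so the credit is $0.
Total: $918 + $5,260 + $0 = $6,178.

$6,178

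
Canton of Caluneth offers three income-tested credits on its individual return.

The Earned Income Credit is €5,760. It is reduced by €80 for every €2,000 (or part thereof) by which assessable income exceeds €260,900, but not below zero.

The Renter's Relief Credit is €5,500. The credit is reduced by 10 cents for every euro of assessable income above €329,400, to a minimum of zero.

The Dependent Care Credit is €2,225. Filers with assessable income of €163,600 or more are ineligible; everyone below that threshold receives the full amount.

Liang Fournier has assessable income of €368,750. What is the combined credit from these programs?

Earned Income Credit: income exceeds €260,900 by €107,850, which is 54 full-or-partial €2,000 increments; reduction = 54 × €80 = €4,320, leaving €1,440.
Renter's Relief Credit: 10% of the €39,350 excess over €329,400 is €3,935; credit = €5,500 − €3,935 = €1,565.
Dependent Care Credit: €368,750 meets or exceeds the €163,600 cutoff, so the credit is €0.
Total: €1,440 + €1,565 + €0 = €3,005.

€3,005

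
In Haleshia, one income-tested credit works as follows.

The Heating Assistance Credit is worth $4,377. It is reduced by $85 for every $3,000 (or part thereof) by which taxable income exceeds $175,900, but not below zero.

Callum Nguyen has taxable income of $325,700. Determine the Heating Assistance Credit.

Heating Assistance Credit: income exceeds $175,900 by $149,800, which is 50 full-or-partial $3,000 increments; reduction = 50 × $85 = $4,250, leaving $127.

$127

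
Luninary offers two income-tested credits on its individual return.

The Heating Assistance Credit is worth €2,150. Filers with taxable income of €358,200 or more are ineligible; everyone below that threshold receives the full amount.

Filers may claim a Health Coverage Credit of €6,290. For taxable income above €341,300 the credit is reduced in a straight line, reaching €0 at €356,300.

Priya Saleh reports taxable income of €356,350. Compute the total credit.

€2,150

Heating Assistance Credit: €356,350 is below the €358,200 cutoff, so the full €2,150 applies.
Health Coverage Credit: €356,350 is at or above €356,300, so the credit is €0.
Total: €2,150 + €0 = €2,150.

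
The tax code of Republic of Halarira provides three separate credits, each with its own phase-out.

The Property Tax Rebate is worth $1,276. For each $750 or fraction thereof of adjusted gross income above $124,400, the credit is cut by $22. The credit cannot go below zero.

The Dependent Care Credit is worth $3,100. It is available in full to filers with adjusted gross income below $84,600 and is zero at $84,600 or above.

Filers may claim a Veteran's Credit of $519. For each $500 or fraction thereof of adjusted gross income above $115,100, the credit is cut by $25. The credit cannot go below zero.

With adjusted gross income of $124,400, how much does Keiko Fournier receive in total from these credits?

$1,320

Property Tax Rebate: $124,400 is at or below the $124,400 threshold, so the full $1,276 applies.
Dependent Care Credit: $124,400 meets or exceeds the $84,600 cutoff, so the credit is $0.
Veteran's Credit: income exceeds $115,100 by $9,300, which is 19 full-or-partial $500 increments; reduction = 19 × $25 = $475, leaving $44.
Total: $1,276 + $0 + $44 = $1,320.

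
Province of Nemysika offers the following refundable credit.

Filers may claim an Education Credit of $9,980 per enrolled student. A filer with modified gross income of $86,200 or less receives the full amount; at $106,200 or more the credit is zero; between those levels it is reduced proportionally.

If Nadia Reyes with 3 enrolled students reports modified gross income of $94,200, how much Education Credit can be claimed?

$17,964

Education Credit: base = 3 × $9,980 = $29,940. $94,200 is $8,000 into a $20,000 phase-out range, leaving 12,000/20,000 of the credit: $29,940 × 12,000/20,000 = $17,964.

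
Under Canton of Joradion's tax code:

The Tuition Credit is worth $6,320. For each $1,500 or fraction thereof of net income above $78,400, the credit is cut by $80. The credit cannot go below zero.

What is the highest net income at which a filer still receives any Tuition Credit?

$195,400

After 78 increments the reduction is 78 × $80 = $6,240, leaving $80; one more increment wipes it out. Increment 78 ends at excess 78 × $1,500 = $117,000, so the highest qualifying income is $78,400 + $117,000 = $195,400.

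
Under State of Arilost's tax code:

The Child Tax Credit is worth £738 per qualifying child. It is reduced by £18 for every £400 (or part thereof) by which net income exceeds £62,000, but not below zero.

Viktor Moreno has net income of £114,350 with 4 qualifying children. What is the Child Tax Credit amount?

Child Tax Credit: base = 4 × £738 = £2,952. income exceeds £62,000 by £52,350, which is 131 full-or-partial £400 increments; reduction = 131 × £18 = £2,358, leaving £594.

£594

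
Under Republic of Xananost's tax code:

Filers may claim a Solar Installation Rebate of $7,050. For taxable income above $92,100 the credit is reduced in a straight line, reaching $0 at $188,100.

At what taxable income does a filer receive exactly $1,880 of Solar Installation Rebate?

$1,880 is 1,880/7,050 of the full $7,050, so 5,170/7,050 of the $96,000 range has been used: income = $92,100 + $96,000 × 5,170/7,050 = $162,500.

$162,500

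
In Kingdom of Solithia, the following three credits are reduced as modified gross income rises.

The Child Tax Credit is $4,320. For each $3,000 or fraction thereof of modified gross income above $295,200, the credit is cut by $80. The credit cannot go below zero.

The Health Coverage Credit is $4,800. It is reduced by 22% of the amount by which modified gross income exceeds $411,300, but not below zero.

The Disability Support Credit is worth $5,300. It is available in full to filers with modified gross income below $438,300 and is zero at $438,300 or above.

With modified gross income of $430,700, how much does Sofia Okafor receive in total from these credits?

Child Tax Credit: income exceeds $295,200 by $135,500, which is 46 full-or-partial $3,000 increments; reduction = 46 × $80 = $3,680, leaving $640.
Health Coverage Credit: 22% of the $19,400 excess over $411,300 is $4,268; credit = $4,800 − $4,268 = $532.
Disability Support Credit: $430,700 is below the $438,300 cutoff, so the full $5,300 applies.
Total: $640 + $532 + $5,300 = $6,472.

$6,472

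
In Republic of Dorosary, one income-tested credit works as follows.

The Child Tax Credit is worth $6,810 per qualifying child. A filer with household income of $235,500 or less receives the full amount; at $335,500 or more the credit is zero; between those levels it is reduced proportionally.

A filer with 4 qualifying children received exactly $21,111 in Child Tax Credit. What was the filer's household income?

$258,000

Full credit = 4 × $6,810 = $27,240.
$21,111 is 21,111/27,240 of the full $27,240, so 6,129/27,240 of the $100,000 range has been used: income = $235,500 + $100,000 × 6,129/27,240 = $258,000.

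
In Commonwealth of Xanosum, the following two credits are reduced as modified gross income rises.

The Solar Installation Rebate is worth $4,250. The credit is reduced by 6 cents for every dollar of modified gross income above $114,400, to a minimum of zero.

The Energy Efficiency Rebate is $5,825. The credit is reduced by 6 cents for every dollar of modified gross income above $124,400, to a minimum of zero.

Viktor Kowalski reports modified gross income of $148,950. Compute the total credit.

$6,529

Solar Installation Rebate: 6% of the $34,550 excess over $114,400 is $2,073; credit = $4,250 − $2,073 = $2,177.
Energy Efficiency Rebate: 6% of the $24,550 excess over $124,400 is $1,473; credit = $5,825 − $1,473 = $4,352.
Total: $2,177 + $4,352 = $6,529.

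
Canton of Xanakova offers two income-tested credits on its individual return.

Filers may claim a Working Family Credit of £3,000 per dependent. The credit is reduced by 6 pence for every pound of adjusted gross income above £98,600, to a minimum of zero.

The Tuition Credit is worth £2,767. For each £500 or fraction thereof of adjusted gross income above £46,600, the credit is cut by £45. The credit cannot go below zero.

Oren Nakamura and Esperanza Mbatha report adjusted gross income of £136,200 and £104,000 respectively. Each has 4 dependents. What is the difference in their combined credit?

Oren (£136,200): Working Family Credit: base = 4 × £3,000 = £12,000. 6% of the £37,600 excess over £98,600 is £2,256; credit = £12,000 − £2,256 = £9,744. Tuition Credit: income exceeds £46,600 by £89,600 → 180 increments × £45 = £8,100 ≥ base, so the credit is £0. total £9,744 + £0 = £9,744
Esperanza (£104,000): Working Family Credit: base = 4 × £3,000 = £12,000. 6% of the £5,400 excess over £98,600 is £324; credit = £12,000 − £324 = £11,676. Tuition Credit: income exceeds £46,600 by £57,400 → 115 increments × £45 = £5,175 ≥ base, so the credit is £0. total £11,676 + £0 = £11,676
Difference: |£9,744 − £11,676| = £1,932.

£1,932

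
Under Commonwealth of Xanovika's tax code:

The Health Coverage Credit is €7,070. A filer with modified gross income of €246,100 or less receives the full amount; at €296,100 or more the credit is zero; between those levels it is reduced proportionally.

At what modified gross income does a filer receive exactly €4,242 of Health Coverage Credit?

€266,100

€4,242 is 4,242/7,070 of the full €7,070, so 2,828/7,070 of the €50,000 range has been used: income = €246,100 + €50,000 × 2,828/7,070 = €266,100.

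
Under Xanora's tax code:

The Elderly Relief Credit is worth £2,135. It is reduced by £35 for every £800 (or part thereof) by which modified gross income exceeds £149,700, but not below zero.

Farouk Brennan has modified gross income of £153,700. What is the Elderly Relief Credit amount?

Elderly Relief Credit: income exceeds £149,700 by £4,000, which is 5 full-or-partial £800 increments; reduction = 5 × £35 = £175, leaving £1,960.

£1,960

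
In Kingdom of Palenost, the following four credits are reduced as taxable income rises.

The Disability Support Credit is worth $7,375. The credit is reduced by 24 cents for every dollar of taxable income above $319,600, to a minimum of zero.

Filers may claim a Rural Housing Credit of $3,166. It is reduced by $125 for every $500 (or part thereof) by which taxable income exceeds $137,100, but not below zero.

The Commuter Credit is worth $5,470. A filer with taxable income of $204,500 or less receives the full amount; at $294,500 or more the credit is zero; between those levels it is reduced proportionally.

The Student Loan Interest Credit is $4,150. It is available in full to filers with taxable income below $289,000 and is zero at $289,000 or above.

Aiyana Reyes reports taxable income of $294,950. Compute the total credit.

Disability Support Credit: $294,950 is at or below the $319,600 threshold, so the full $7,375 applies.
Rural Housing Credit: income exceeds $137,100 by $157,850 → 316 increments × $125 = $39,500 ≥ base, so the credit is $0.
Commuter Credit: $294,950 is at or above $294,500, so the credit is $0.
Student Loan Interest Credit: $294,950 meets or exceeds the $289,000 cutoff, so the credit is $0.
Total: $7,375 + $0 + $0 + $0 = $7,375.

$7,375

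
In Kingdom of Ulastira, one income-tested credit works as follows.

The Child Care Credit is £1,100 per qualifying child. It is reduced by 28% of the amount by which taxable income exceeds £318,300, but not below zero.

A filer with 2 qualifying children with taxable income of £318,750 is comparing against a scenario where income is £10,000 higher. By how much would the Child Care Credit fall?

£2,074

At £318,750 — base = 2 × £1,100 = £2,200. 28% of the £450 excess over £318,300 is £126; credit = £2,200 − £126 = £2,074.
At £328,750 — base = 2 × £1,100 = £2,200. 28% of the £10,450 excess over £318,300 is £2,926 ≥ base, so the credit is £0.
Lost: £2,074 − £0 = £2,074.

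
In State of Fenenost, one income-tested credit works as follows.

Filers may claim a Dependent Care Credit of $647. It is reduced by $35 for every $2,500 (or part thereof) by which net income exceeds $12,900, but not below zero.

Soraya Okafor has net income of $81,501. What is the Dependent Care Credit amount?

$0

Dependent Care Credit: income exceeds $12,900 by $68,601 → 28 increments × $35 = $980 ≥ base, so the credit is $0.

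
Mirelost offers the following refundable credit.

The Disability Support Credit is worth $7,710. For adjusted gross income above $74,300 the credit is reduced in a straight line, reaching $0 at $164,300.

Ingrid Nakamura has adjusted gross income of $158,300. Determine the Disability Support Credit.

$514

Disability Support Credit: $158,300 is $84,000 into a $90,000 phase-out range, leaving 6,000/90,000 of the credit: $7,710 × 6,000/90,000 = $514.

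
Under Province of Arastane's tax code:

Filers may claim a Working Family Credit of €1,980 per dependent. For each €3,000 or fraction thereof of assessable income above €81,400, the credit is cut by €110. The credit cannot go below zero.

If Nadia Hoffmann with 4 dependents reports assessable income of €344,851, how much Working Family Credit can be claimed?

Working Family Credit: base = 4 × €1,980 = €7,920. income exceeds €81,400 by €263,451 → 88 increments × €110 = €9,680 ≥ base, so the credit is €0.

€0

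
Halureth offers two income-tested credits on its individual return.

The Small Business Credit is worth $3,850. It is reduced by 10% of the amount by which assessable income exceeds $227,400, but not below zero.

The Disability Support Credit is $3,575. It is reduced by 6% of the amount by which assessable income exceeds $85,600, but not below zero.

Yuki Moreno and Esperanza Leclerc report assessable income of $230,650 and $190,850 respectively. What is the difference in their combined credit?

Yuki ($230,650): Small Business Credit: 10% of the $3,250 excess over $227,400 is $325; credit = $3,850 − $325 = $3,525. Disability Support Credit: 6% of the $145,050 excess over $85,600 is $8,703 ≥ base, so the credit is $0. total $3,525 + $0 = $3,525
Esperanza ($190,850): Small Business Credit: $190,850 is at or below the $227,400 threshold, so the full $3,850 applies. Disability Support Credit: 6% of the $105,250 excess over $85,600 is $6,315 ≥ base, so the credit is $0. total $3,850 + $0 = $3,850
Difference: |$3,525 − $3,850| = $325.

$325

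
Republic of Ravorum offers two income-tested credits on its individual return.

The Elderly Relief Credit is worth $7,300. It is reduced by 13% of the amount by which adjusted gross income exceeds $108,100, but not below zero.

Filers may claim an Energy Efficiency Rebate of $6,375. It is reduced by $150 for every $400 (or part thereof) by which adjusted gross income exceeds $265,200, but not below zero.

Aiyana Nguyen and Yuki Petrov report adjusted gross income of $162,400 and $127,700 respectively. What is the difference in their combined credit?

$4,511

Aiyana ($162,400): Elderly Relief Credit: 13% of the $54,300 excess over $108,100 is $7,059; credit = $7,300 − $7,059 = $241. Energy Efficiency Rebate: $162,400 is at or below the $265,200 threshold, so the full $6,375 applies. total $241 + $6,375 = $6,616
Yuki ($127,700): Elderly Relief Credit: 13% of the $19,600 excess over $108,100 is $2,548; credit = $7,300 − $2,548 = $4,752. Energy Efficiency Rebate: $127,700 is at or below the $265,200 threshold, so the full $6,375 applies. total $4,752 + $6,375 = $11,127
Difference: |$6,616 − $11,127| = $4,511.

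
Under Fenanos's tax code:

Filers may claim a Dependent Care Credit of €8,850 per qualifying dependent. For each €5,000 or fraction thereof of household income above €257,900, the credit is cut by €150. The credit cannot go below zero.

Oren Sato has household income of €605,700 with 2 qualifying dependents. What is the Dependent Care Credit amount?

€7,200

Dependent Care Credit: base = 2 × €8,850 = €17,700. income exceeds €257,900 by €347,800, which is 70 full-or-partial €5,000 increments; reduction = 70 × €150 = €10,500, leaving €7,200.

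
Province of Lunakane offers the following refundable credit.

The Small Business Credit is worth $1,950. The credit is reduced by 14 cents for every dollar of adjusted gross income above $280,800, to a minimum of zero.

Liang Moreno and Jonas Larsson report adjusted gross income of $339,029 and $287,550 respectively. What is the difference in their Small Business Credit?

Liang ($339,029): Small Business Credit: 14% of the $58,229 excess over $280,800 is $8,152.06 ≥ base, so the credit is $0.
Jonas ($287,550): Small Business Credit: 14% of the $6,750 excess over $280,800 is $945; credit = $1,950 − $945 = $1,005.
Difference: |$0 − $1,005| = $1,005.

$1,005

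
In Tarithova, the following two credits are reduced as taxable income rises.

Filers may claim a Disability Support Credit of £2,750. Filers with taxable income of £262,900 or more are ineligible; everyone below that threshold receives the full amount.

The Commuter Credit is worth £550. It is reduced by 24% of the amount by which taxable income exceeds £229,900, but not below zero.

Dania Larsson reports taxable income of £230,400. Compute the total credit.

Disability Support Credit: £230,400 is below the £262,900 cutoff, so the full £2,750 applies.
Commuter Credit: 24% of the £500 excess over £229,900 is £120; credit = £550 − £120 = £430.
Total: £2,750 + £430 = £3,180.

£3,180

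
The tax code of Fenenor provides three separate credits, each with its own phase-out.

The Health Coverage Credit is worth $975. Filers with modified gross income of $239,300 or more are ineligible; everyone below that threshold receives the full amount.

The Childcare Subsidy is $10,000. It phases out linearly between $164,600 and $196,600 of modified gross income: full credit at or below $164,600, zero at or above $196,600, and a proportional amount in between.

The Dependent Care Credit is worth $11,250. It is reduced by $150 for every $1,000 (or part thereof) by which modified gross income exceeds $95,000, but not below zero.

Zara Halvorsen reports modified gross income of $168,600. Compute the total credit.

$9,875

Health Coverage Credit: $168,600 is below the $239,300 cutoff, so the full $975 applies.
Childcare Subsidy: $168,600 is $4,000 into a $32,000 phase-out range, leaving 28,000/32,000 of the credit: $10,000 × 28,000/32,000 = $8,750.
Dependent Care Credit: income exceeds $95,000 by $73,600, which is 74 full-or-partial $1,000 increments; reduction = 74 × $150 = $11,100, leaving $150.
Total: $975 + $8,750 + $150 = $9,875.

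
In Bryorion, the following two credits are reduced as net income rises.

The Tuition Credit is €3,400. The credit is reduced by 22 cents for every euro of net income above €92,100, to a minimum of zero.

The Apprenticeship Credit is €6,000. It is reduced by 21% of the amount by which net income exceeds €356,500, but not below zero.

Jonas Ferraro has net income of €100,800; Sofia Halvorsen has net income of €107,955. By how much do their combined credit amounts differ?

€1,486

Jonas (€100,800): Tuition Credit: 22% of the €8,700 excess over €92,100 is €1,914; credit = €3,400 − €1,914 = €1,486. Apprenticeship Credit: €100,800 is at or below the €356,500 threshold, so the full €6,000 applies. total €1,486 + €6,000 = €7,486
Sofia (€107,955): Tuition Credit: 22% of the €15,855 excess over €92,100 is €3,488.10 ≥ base, so the credit is €0. Apprenticeship Credit: €107,955 is at or below the €356,500 threshold, so the full €6,000 applies. total €0 + €6,000 = €6,000
Difference: |€7,486 − €6,000| = €1,486.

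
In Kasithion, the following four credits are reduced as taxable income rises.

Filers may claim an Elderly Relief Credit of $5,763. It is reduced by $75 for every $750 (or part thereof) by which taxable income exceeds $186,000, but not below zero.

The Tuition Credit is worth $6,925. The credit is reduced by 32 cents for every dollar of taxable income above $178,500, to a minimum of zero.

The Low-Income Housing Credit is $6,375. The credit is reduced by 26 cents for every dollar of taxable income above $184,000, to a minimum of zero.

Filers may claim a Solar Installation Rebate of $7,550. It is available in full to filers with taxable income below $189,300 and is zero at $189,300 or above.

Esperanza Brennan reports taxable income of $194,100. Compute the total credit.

$10,620

Elderly Relief Credit: income exceeds $186,000 by $8,100, which is 11 full-or-partial $750 increments; reduction = 11 × $75 = $825, leaving $4,938.
Tuition Credit: 32% of the $15,600 excess over $178,500 is $4,992; credit = $6,925 − $4,992 = $1,933.
Low-Income Housing Credit: 26% of the $10,100 excess over $184,000 is $2,626; credit = $6,375 − $2,626 = $3,749.
Solar Installation Rebate: $194,100 meets or exceeds the $189,300 cutoff, so the credit is $0.
Total: $4,938 + $1,933 + $3,749 + $0 = $10,620.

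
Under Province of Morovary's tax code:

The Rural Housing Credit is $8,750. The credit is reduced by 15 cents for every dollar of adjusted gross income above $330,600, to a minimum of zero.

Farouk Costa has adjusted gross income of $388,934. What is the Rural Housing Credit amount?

$0

Rural Housing Credit: 15% of the $58,334 excess over $330,600 is $8,750.10 ≥ base, so the credit is $0.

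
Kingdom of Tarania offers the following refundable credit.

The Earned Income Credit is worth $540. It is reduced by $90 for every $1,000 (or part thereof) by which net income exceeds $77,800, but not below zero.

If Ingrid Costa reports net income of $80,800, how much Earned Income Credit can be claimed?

Earned Income Credit: income exceeds $77,800 by $3,000, which is 3 full-or-partial $1,000 increments; reduction = 3 × $90 = $270, leaving $270.

$270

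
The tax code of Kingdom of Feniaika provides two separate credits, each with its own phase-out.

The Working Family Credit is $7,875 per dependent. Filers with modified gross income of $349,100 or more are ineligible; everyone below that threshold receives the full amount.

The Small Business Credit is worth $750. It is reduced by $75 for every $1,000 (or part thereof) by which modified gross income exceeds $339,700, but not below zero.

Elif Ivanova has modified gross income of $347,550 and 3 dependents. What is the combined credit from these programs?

$23,775

Working Family Credit: base = 3 × $7,875 = $23,625. $347,550 is below the $349,100 cutoff, so the full $23,625 applies.
Small Business Credit: income exceeds $339,700 by $7,850, which is 8 full-or-partial $1,000 increments; reduction = 8 × $75 = $600, leaving $150.
Total: $23,625 + $150 = $23,775.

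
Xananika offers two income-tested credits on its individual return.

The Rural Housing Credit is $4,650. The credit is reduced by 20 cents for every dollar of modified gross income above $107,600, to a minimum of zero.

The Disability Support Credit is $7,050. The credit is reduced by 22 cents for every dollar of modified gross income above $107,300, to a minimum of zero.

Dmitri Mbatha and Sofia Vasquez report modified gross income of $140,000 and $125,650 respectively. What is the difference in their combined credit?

$4,053

Dmitri ($140,000): Rural Housing Credit: 20% of the $32,400 excess over $107,600 is $6,480 ≥ base, so the credit is $0. Disability Support Credit: 22% of the $32,700 excess over $107,300 is $7,194 ≥ base, so the credit is $0. total $0 + $0 = $0
Sofia ($125,650): Rural Housing Credit: 20% of the $18,050 excess over $107,600 is $3,610; credit = $4,650 − $3,610 = $1,040. Disability Support Credit: 22% of the $18,350 excess over $107,300 is $4,037; credit = $7,050 − $4,037 = $3,013. total $1,040 + $3,013 = $4,053
Difference: |$0 − $4,053| = $4,053.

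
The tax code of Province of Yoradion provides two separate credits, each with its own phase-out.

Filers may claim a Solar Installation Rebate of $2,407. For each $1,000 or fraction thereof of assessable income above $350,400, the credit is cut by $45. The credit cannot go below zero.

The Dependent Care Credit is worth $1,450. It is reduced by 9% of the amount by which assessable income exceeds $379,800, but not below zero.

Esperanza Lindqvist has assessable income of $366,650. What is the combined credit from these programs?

$3,092

Solar Installation Rebate: income exceeds $350,400 by $16,250, which is 17 full-or-partial $1,000 increments; reduction = 17 × $45 = $765, leaving $1,642.
Dependent Care Credit: $366,650 is at or below the $379,800 threshold, so the full $1,450 applies.
Total: $1,642 + $1,450 = $3,092.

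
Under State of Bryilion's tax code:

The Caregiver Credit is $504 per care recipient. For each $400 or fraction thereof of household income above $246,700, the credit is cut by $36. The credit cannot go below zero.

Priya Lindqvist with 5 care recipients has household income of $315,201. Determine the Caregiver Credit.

$0

Caregiver Credit: base = 5 × $504 = $2,520. income exceeds $246,700 by $68,501 → 172 increments × $36 = $6,192 ≥ base, so the credit is $0.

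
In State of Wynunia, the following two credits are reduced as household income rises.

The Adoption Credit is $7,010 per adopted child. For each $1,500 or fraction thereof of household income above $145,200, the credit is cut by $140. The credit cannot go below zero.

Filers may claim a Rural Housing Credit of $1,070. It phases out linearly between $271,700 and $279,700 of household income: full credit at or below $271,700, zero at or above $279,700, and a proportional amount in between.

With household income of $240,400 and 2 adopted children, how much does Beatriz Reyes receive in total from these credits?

Adoption Credit: base = 2 × $7,010 = $14,020. income exceeds $145,200 by $95,200, which is 64 full-or-partial $1,500 increments; reduction = 64 × $140 = $8,960, leaving $5,060.
Rural Housing Credit: $240,400 is at or below the $271,700 threshold, so the full $1,070 applies.
Total: $5,060 + $1,070 = $6,130.

$6,130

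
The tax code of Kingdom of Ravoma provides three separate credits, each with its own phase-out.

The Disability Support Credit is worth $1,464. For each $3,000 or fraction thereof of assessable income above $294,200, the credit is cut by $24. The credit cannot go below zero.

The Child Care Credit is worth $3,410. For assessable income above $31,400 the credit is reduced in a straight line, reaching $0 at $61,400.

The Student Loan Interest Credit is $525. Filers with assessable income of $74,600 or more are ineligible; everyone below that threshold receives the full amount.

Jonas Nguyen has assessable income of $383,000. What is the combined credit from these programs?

Disability Support Credit: income exceeds $294,200 by $88,800, which is 30 full-or-partial $3,000 increments; reduction = 30 × $24 = $720, leaving $744.
Child Care Credit: $383,000 is at or above $61,400, so the credit is $0.
Student Loan Interest Credit: $383,000 meets or exceeds the $74,600 cutoff, so the credit is $0.
Total: $744 + $0 + $0 = $744.

$744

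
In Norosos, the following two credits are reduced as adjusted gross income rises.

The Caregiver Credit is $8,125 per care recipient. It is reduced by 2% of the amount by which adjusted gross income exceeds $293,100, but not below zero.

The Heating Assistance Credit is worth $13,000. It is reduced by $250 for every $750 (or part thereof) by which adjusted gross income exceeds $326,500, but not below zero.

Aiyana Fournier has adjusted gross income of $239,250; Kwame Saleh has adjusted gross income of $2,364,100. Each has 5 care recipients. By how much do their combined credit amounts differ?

Aiyana ($239,250): Caregiver Credit: base = 5 × $8,125 = $40,625. $239,250 is at or below the $293,100 threshold, so the full $40,625 applies. Heating Assistance Credit: $239,250 is at or below the $326,500 threshold, so the full $13,000 applies. total $40,625 + $13,000 = $53,625
Kwame ($2,364,100): Caregiver Credit: base = 5 × $8,125 = $40,625. 2% of the $2,071,000 excess over $293,100 is $41,420 ≥ base, so the credit is $0. Heating Assistance Credit: income exceeds $326,500 by $2,037,600 → 2717 increments × $250 = $679,250 ≥ base, so the credit is $0. total $0 + $0 = $0
Difference: |$53,625 − $0| = $53,625.

$53,625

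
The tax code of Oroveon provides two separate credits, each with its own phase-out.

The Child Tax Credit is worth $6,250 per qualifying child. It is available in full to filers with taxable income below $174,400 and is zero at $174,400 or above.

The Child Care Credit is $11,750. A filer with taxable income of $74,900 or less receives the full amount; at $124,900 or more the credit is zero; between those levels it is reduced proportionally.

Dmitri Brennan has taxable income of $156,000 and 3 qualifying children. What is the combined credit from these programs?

$18,750

Child Tax Credit: base = 3 × $6,250 = $18,750. $156,000 is below the $174,400 cutoff, so the full $18,750 applies.
Child Care Credit: $156,000 is at or above $124,900, so the credit is $0.
Total: $18,750 + $0 = $18,750.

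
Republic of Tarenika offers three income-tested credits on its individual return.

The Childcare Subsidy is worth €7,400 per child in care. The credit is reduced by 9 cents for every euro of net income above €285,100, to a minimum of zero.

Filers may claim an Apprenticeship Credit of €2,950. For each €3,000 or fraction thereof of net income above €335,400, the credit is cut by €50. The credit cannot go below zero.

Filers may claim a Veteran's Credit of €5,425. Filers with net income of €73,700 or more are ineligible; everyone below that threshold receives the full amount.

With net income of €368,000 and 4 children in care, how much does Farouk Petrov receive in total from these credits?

Childcare Subsidy: base = 4 × €7,400 = €29,600. 9% of the €82,900 excess over €285,100 is €7,461; credit = €29,600 − €7,461 = €22,139.
Apprenticeship Credit: income exceeds €335,400 by €32,600, which is 11 full-or-partial €3,000 increments; reduction = 11 × €50 = €550, leaving €2,400.
Veteran's Credit: €368,000 meets or exceeds the €73,700 cutoff, so the credit is €0.
Total: €22,139 + €2,400 + €0 = €24,539.

€24,539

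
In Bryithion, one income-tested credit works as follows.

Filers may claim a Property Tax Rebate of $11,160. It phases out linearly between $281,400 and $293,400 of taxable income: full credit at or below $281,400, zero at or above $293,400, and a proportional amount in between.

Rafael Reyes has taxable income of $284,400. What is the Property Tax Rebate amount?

Property Tax Rebate: $284,400 is $3,000 into a $12,000 phase-out range, leaving 9,000/12,000 of the credit: $11,160 × 9,000/12,000 = $8,370.

$8,370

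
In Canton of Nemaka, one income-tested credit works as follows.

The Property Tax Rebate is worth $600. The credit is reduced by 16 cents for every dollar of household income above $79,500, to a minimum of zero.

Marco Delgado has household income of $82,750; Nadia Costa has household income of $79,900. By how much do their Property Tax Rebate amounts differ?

$456

Marco ($82,750): Property Tax Rebate: 16% of the $3,250 excess over $79,500 is $520; credit = $600 − $520 = $80.
Nadia ($79,900): Property Tax Rebate: 16% of the $400 excess over $79,500 is $64; credit = $600 − $64 = $536.
Difference: |$80 − $536| = $456.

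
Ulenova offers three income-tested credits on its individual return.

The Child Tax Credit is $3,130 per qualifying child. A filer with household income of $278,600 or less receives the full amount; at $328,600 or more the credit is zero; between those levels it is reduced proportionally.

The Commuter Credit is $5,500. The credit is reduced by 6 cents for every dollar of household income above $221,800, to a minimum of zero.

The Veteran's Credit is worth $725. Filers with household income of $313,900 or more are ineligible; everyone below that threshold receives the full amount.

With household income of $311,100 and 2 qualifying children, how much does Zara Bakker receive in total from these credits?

$3,058

Child Tax Credit: base = 2 × $3,130 = $6,260. $311,100 is $32,500 into a $50,000 phase-out range, leaving 17,500/50,000 of the credit: $6,260 × 17,500/50,000 = $2,191.
Commuter Credit: 6% of the $89,300 excess over $221,800 is $5,358; credit = $5,500 − $5,358 = $142.
Veteran's Credit: $311,100 is below the $313,900 cutoff, so the full $725 applies.
Total: $2,191 + $142 + $725 = $3,058.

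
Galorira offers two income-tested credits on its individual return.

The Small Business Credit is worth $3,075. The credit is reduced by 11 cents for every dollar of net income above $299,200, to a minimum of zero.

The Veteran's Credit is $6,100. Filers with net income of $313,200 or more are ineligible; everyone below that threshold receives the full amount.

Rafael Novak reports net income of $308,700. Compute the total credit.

$8,130

Small Business Credit: 11% of the $9,500 excess over $299,200 is $1,045; credit = $3,075 − $1,045 = $2,030.
Veteran's Credit: $308,700 is below the $313,200 cutoff, so the full $6,100 applies.
Total: $2,030 + $6,100 = $8,130.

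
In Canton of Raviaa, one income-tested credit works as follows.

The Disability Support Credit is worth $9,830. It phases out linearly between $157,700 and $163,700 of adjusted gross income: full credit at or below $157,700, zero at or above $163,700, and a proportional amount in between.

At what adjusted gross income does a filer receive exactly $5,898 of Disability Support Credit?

$160,100

$5,898 is 5,898/9,830 of the full $9,830, so 3,932/9,830 of the $6,000 range has been used: income = $157,700 + $6,000 × 3,932/9,830 = $160,100.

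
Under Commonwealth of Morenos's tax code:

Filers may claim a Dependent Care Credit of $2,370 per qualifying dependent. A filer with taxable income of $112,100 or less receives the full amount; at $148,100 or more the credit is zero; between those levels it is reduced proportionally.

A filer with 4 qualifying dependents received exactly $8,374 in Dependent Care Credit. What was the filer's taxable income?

$116,300

Full credit = 4 × $2,370 = $9,480.
$8,374 is 8,374/9,480 of the full $9,480, so 1,106/9,480 of the $36,000 range has been used: income = $112,100 + $36,000 × 1,106/9,480 = $116,300.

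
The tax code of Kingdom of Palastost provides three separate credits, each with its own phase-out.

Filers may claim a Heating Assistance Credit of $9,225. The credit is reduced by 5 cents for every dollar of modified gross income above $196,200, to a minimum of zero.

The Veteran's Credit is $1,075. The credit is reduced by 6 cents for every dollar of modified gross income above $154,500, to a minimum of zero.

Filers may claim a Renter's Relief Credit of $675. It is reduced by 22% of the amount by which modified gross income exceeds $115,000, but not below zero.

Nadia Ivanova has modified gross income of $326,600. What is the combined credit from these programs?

$2,705

Heating Assistance Credit: 5% of the $130,400 excess over $196,200 is $6,520; credit = $9,225 − $6,520 = $2,705.
Veteran's Credit: 6% of the $172,100 excess over $154,500 is $10,326 ≥ base, so the credit is $0.
Renter's Relief Credit: 22% of the $211,600 excess over $115,000 is $46,552 ≥ base, so the credit is $0.
Total: $2,705 + $0 + $0 = $2,705.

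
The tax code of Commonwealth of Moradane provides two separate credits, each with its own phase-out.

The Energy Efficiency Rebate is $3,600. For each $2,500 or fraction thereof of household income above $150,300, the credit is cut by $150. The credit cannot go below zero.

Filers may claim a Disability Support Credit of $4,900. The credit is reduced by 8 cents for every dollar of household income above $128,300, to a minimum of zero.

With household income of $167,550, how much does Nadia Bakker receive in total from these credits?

Energy Efficiency Rebate: income exceeds $150,300 by $17,250, which is 7 full-or-partial $2,500 increments; reduction = 7 × $150 = $1,050, leaving $2,550.
Disability Support Credit: 8% of the $39,250 excess over $128,300 is $3,140; credit = $4,900 − $3,140 = $1,760.
Total: $2,550 + $1,760 = $4,310.

$4,310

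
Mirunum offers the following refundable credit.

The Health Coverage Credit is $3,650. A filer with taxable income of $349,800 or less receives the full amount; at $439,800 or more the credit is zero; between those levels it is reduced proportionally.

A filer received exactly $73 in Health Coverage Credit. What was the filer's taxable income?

$438,000

$73 is 73/3,650 of the full $3,650, so 3,577/3,650 of the $90,000 range has been used: income = $349,800 + $90,000 × 3,577/3,650 = $438,000.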